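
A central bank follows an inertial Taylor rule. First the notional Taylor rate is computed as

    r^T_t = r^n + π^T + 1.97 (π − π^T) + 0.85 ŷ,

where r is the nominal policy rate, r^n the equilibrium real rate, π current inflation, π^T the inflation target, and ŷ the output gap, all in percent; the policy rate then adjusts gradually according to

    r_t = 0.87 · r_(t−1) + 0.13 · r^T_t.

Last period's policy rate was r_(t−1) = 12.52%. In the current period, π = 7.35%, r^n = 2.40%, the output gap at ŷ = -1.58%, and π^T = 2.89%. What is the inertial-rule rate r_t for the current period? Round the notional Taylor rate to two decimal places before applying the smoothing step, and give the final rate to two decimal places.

12.55%

r^T_t = 2.40 + 2.89 + 1.97 × (7.35 − 2.89) + 0.85 × (-1.58)
   = 2.40 + 2.89 + 8.7862 − 1.343 = 12.73
r_t = 0.87 × 12.52 + 0.13 × 12.73 = 10.8924 + 1.6549 = 12.55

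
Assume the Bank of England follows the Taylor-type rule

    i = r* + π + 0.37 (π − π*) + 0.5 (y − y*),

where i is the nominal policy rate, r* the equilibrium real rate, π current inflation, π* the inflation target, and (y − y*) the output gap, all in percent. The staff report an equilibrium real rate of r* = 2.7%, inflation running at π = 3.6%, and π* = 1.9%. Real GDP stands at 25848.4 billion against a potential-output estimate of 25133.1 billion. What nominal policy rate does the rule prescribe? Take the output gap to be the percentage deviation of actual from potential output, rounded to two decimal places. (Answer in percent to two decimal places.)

8.35%

Output gap = 100 × (25848.4 − 25133.1) / 25133.1 = 2.85%.
i = 2.70 + 3.60 + 0.37 × (3.60 − 1.90) + 0.5 × 2.85
   = 2.70 + 3.6 + 0.629 + 1.425 = 8.35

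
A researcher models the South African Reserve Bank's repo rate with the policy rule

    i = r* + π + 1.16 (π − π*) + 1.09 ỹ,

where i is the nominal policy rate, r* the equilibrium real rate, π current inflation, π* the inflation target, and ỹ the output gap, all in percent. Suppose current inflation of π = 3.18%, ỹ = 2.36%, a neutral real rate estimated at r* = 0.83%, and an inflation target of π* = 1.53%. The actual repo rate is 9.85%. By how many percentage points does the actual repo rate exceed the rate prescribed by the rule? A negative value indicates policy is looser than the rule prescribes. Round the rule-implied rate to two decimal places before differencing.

i = 0.83 + 3.18 + 1.16 × (3.18 − 1.53) + 1.09 × 2.36
   = 0.83 + 3.18 + 1.914 + 2.5724 = 8.50
Deviation = 9.85 − 8.50 = 1.35 pp.

1.35 pp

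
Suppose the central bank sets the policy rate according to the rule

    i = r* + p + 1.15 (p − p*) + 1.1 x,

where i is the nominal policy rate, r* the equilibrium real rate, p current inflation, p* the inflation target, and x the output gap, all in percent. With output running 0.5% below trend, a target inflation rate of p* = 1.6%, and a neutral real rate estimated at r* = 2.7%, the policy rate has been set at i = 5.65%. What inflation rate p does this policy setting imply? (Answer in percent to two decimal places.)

Output 0.5% below potential → x = -0.5.
Collecting p: i = r* + (1 + 1.15) p − 1.15 p* + 1.1 x
2.15 p = 5.65 − 2.7 + 1.15 × 1.6 − 1.1 × (-0.5) = 5.34
p = 5.34 / 2.15 = 2.48

2.48%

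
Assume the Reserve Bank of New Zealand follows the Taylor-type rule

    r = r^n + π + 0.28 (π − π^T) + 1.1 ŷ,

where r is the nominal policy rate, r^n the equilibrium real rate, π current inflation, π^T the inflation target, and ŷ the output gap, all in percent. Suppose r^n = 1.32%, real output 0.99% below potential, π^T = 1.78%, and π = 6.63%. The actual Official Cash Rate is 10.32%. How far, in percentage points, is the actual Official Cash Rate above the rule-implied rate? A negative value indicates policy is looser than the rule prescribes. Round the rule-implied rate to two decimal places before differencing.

Output 0.99% below potential → ŷ = -0.99.
r = 1.32 + 6.63 + 0.28 × (6.63 − 1.78) + 1.1 × (-0.99)
   = 1.32 + 6.63 + 1.358 − 1.089 = 8.22
Deviation = 10.32 − 8.22 = 2.10 pp.

2.10 pp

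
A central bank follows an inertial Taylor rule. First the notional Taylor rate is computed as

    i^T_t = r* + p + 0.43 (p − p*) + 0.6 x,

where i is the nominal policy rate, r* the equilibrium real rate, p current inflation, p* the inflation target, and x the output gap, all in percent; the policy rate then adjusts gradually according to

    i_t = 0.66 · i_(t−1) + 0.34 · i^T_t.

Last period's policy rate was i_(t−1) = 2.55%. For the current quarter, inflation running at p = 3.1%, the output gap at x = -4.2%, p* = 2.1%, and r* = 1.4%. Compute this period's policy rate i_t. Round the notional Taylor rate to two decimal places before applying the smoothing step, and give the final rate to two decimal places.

2.50%

i^T_t = 1.4 + 3.1 + 0.43 × (3.1 − 2.1) + 0.6 × (-4.2)
   = 1.4 + 3.1 + 0.43 − 2.52 = 2.41
i_t = 0.66 × 2.55 + 0.34 × 2.41 = 1.683 + 0.8194 = 2.50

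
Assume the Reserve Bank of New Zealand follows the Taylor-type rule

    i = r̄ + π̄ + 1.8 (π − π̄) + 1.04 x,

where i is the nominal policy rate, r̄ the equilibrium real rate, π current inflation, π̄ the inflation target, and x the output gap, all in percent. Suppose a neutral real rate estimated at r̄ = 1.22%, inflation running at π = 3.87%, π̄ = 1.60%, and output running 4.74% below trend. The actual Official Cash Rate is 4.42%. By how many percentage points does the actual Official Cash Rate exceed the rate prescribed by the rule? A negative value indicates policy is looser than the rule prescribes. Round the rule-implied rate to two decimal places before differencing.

Output 4.74% below potential → x = -4.74.
i = 1.22 + 1.60 + 1.8 × (3.87 − 1.60) + 1.04 × (-4.74)
   = 1.22 + 1.6 + 4.086 − 4.9296 = 1.98
Deviation = 4.42 − 1.98 = 2.44 pp.

2.44 pp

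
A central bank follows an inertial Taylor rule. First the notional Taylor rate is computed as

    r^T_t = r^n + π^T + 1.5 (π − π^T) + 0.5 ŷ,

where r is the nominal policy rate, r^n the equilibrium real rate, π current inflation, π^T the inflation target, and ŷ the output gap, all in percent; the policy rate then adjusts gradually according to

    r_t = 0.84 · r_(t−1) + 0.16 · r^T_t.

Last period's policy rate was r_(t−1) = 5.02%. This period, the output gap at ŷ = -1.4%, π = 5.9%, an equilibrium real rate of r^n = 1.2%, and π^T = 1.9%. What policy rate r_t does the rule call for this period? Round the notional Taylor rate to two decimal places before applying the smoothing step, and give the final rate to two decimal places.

5.56%

r^T_t = 1.2 + 1.9 + 1.5 × (5.9 − 1.9) + 0.5 × (-1.4)
   = 1.2 + 1.9 + 6 − 0.7 = 8.40
r_t = 0.84 × 5.02 + 0.16 × 8.40 = 4.2168 + 1.344 = 5.56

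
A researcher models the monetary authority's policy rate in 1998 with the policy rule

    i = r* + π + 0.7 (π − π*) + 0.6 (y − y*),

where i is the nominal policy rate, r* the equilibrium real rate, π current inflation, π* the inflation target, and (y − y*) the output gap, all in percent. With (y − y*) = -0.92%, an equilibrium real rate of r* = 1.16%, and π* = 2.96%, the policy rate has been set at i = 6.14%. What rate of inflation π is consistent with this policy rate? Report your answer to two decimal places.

Collecting π: i = r* + (1 + 0.7) π − 0.7 π* + 0.6 (y − y*)
1.7 π = 6.14 − 1.16 + 0.7 × 2.96 − 0.6 × (-0.92) = 7.604
π = 7.604 / 1.7 = 4.47

4.47%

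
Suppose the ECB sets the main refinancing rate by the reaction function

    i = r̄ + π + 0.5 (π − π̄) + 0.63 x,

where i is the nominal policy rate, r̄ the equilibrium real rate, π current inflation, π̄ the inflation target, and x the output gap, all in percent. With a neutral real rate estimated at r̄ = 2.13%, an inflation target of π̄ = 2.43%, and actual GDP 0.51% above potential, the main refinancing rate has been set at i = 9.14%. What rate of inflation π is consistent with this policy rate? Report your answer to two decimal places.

5.27%

Output 0.51% above potential → x = 0.51.
Collecting π: i = r̄ + (1 + 0.5) π − 0.5 π̄ + 0.63 x
1.5 π = 9.14 − 2.13 + 0.5 × 2.43 − 0.63 × 0.51 = 7.9037
π = 7.9037 / 1.5 = 5.27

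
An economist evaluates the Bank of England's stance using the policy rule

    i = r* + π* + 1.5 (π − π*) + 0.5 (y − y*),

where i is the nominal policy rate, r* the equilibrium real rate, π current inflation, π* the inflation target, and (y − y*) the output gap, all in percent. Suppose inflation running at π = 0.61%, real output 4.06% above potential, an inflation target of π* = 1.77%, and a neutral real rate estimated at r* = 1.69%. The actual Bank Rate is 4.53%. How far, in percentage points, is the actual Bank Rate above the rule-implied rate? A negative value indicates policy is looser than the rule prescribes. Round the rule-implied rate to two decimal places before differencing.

0.78 pp

Output 4.06% above potential → (y − y*) = 4.06.
i = 1.69 + 1.77 + 1.5 × (0.61 − 1.77) + 0.5 × 4.06
   = 1.69 + 1.77 − 1.74 + 2.03 = 3.75
Deviation = 4.53 − 3.75 = 0.78 pp.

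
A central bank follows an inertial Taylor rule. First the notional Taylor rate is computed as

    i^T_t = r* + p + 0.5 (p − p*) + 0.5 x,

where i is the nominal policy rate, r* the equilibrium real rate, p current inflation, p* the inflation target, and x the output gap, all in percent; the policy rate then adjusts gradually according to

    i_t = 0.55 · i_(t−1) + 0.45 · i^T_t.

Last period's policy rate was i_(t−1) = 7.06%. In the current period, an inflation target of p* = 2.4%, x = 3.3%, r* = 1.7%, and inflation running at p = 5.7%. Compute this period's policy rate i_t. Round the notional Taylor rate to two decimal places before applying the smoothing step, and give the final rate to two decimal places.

8.70%

i^T_t = 1.7 + 5.7 + 0.5 × (5.7 − 2.4) + 0.5 × 3.3
   = 1.7 + 5.7 + 1.65 + 1.65 = 10.70
i_t = 0.55 × 7.06 + 0.45 × 10.70 = 3.883 + 4.815 = 8.70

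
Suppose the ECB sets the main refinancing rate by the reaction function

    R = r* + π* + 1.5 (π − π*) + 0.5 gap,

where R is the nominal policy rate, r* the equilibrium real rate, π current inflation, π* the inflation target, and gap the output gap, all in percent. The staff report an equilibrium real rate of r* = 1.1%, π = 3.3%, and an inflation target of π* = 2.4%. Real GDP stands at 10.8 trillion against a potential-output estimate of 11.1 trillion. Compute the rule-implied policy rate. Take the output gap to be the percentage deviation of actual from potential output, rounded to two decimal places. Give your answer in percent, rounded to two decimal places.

Output gap = 100 × (10.8 − 11.1) / 11.1 = -2.70%.
R = 1.10 + 2.40 + 1.5 × (3.30 − 2.40) + 0.5 × (-2.70)
   = 1.10 + 2.4 + 1.35 − 1.35 = 3.50

3.50%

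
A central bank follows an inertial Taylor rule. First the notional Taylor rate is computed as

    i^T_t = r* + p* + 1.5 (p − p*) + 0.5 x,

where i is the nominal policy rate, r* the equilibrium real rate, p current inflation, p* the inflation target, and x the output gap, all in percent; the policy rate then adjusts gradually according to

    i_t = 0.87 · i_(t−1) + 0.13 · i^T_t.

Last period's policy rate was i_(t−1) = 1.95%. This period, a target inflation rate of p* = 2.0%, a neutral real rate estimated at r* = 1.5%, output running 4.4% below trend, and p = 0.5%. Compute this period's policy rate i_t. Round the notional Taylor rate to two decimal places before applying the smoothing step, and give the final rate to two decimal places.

1.57%

Output 4.4% below potential → x = -4.4.
i^T_t = 1.5 + 2.0 + 1.5 × (0.5 − 2.0) + 0.5 × (-4.4)
   = 1.5 + 2 − 2.25 − 2.2 = -0.95
i_t = 0.87 × 1.95 + 0.13 × (-0.95) = 1.6965 − 0.1235 = 1.57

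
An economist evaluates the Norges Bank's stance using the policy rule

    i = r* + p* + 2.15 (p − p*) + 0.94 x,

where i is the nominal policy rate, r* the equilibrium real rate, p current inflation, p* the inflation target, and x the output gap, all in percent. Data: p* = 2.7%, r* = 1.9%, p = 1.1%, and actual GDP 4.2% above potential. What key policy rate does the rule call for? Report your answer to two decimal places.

Output 4.2% above potential → x = 4.2.
i = 1.9 + 2.7 + 2.15 × (1.1 − 2.7) + 0.94 × 4.2
   = 1.9 + 2.7 − 3.44 + 3.948 = 5.11

5.11%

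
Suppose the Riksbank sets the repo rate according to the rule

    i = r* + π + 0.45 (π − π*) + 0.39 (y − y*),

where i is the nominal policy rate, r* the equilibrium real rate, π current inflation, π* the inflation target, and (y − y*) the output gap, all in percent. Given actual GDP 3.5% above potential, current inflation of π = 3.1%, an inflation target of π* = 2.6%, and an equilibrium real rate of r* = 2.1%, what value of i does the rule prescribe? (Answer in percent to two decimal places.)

Output 3.5% above potential → (y − y*) = 3.5.
i = 2.1 + 3.1 + 0.45 × (3.1 − 2.6) + 0.39 × 3.5
   = 2.1 + 3.1 + 0.225 + 1.365 = 6.79

6.79%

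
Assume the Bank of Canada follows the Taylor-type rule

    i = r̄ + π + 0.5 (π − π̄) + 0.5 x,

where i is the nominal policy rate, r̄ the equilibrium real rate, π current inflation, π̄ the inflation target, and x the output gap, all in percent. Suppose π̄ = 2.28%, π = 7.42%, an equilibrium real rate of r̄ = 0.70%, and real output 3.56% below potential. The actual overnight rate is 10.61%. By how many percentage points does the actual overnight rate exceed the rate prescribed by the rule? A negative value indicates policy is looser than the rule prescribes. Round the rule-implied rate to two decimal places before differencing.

Output 3.56% below potential → x = -3.56.
i = 0.70 + 7.42 + 0.5 × (7.42 − 2.28) + 0.5 × (-3.56)
   = 0.70 + 7.42 + 2.57 − 1.78 = 8.91
Deviation = 10.61 − 8.91 = 1.70 pp.

1.70 pp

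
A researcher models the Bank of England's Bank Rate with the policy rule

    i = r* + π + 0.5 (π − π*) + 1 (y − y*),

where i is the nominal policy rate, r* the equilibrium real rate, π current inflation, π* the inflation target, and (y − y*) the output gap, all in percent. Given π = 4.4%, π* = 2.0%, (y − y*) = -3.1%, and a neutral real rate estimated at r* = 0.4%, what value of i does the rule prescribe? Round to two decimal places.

i = 0.4 + 4.4 + 0.5 × (4.4 − 2.0) + 1 × (-3.1)
   = 0.4 + 4.4 + 1.2 − 3.1 = 2.90

2.90%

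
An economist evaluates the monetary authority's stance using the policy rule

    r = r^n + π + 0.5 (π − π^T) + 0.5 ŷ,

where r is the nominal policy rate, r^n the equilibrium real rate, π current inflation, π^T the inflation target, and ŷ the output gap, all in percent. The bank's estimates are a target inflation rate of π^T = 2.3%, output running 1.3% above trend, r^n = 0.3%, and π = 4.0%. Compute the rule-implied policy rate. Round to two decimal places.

Output 1.3% above potential → ŷ = 1.3.
r = 0.3 + 4.0 + 0.5 × (4.0 − 2.3) + 0.5 × 1.3
   = 0.3 + 4 + 0.85 + 0.65 = 5.80

5.80%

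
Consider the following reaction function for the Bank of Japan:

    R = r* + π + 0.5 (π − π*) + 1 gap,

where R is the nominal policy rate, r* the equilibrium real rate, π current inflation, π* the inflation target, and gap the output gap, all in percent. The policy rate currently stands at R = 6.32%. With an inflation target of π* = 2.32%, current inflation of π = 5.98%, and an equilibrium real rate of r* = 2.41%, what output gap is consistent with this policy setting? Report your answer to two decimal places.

-3.90%

1 gap = 6.32 − 2.41 − 5.98 − 0.5 × (5.98 − 2.32) = -3.9
gap = -3.9 / 1 = -3.90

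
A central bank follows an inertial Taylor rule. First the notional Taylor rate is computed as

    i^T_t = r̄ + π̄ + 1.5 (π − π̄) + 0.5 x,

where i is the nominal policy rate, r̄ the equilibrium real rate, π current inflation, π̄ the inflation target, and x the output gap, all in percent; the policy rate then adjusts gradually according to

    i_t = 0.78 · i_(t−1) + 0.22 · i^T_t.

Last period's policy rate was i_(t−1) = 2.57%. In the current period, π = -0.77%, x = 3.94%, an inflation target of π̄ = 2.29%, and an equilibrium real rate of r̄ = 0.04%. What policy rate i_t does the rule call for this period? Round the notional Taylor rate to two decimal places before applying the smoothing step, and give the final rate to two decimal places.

1.94%

i^T_t = 0.04 + 2.29 + 1.5 × (-0.77 − 2.29) + 0.5 × 3.94
   = 0.04 + 2.29 − 4.59 + 1.97 = -0.29
i_t = 0.78 × 2.57 + 0.22 × (-0.29) = 2.0046 − 0.0638 = 1.94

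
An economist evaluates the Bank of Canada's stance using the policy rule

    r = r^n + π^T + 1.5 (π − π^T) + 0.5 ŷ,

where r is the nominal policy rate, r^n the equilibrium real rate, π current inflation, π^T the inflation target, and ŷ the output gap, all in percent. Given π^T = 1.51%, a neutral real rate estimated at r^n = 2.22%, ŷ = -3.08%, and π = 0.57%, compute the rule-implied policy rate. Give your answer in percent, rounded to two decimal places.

r = 2.22 + 1.51 + 1.5 × (0.57 − 1.51) + 0.5 × (-3.08)
   = 2.22 + 1.51 − 1.41 − 1.54 = 0.78

0.78%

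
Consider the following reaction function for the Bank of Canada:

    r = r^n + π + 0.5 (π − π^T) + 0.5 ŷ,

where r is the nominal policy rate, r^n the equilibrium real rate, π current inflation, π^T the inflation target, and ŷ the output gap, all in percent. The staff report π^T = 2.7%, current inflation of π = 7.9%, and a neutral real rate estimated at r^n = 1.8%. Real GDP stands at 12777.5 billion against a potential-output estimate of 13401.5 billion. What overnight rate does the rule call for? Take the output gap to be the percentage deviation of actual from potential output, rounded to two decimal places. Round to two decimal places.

Output gap = 100 × (12777.5 − 13401.5) / 13401.5 = -4.66%.
r = 1.80 + 7.90 + 0.5 × (7.90 − 2.70) + 0.5 × (-4.66)
   = 1.80 + 7.9 + 2.6 − 2.33 = 9.97

9.97%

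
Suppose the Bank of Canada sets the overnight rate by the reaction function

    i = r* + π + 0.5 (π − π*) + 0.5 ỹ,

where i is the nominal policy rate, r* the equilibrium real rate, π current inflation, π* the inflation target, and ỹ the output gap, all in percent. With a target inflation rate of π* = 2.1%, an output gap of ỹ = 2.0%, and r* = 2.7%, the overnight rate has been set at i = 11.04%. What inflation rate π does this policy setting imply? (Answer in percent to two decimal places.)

Collecting π: i = r* + (1 + 0.5) π − 0.5 π* + 0.5 ỹ
1.5 π = 11.04 − 2.7 + 0.5 × 2.1 − 0.5 × 2.0 = 8.39
π = 8.39 / 1.5 = 5.59

5.59%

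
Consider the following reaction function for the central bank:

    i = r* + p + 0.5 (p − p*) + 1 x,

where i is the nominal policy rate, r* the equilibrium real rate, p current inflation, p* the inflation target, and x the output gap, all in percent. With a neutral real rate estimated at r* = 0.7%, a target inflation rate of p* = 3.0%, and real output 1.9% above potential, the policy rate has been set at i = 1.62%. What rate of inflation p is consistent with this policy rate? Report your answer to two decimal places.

0.35%

Output 1.9% above potential → x = 1.9.
Collecting p: i = r* + (1 + 0.5) p − 0.5 p* + 1 x
1.5 p = 1.62 − 0.7 + 0.5 × 3.0 − 1 × 1.9 = 0.52
p = 0.52 / 1.5 = 0.35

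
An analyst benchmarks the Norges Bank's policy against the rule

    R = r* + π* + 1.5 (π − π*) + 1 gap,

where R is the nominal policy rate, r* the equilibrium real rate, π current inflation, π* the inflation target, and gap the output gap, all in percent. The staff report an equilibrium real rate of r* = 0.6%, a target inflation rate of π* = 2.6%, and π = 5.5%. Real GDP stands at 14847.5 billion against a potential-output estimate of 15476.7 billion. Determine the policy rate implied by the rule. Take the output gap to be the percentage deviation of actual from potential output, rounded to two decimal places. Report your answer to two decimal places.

Output gap = 100 × (14847.5 − 15476.7) / 15476.7 = -4.07%.
R = 0.60 + 2.60 + 1.5 × (5.50 − 2.60) + 1 × (-4.07)
   = 0.60 + 2.6 + 4.35 − 4.07 = 3.48

3.48%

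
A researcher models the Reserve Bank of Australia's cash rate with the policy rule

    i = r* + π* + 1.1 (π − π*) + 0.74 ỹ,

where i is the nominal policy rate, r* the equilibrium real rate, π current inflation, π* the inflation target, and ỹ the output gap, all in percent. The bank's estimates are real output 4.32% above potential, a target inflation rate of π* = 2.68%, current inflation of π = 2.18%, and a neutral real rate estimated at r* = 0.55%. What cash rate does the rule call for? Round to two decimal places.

5.88%

Output 4.32% above potential → ỹ = 4.32.
i = 0.55 + 2.68 + 1.1 × (2.18 − 2.68) + 0.74 × 4.32
   = 0.55 + 2.68 − 0.55 + 3.1968 = 5.88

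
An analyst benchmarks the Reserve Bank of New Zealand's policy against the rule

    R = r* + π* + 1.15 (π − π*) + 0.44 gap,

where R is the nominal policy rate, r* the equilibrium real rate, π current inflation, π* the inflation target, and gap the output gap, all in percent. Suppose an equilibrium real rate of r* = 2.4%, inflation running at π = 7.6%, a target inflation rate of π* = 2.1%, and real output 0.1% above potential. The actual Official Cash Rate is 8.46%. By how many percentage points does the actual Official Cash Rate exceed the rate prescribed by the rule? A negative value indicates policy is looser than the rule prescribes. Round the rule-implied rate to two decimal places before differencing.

Output 0.1% above potential → gap = 0.1.
R = 2.4 + 2.1 + 1.15 × (7.6 − 2.1) + 0.44 × 0.1
   = 2.4 + 2.1 + 6.325 + 0.044 = 10.87
Deviation = 8.46 − 10.87 = -2.41 pp.

-2.41 pp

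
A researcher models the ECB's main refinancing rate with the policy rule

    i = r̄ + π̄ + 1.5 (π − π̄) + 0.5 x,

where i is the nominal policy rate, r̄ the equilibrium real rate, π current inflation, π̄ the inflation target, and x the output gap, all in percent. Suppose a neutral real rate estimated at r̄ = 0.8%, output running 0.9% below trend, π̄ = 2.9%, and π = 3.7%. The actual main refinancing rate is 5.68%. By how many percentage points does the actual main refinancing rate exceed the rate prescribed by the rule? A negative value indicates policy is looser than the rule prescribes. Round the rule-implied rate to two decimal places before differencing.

1.23 pp

Output 0.9% below potential → x = -0.9.
i = 0.8 + 2.9 + 1.5 × (3.7 − 2.9) + 0.5 × (-0.9)
   = 0.8 + 2.9 + 1.2 − 0.45 = 4.45
Deviation = 5.68 − 4.45 = 1.23 pp.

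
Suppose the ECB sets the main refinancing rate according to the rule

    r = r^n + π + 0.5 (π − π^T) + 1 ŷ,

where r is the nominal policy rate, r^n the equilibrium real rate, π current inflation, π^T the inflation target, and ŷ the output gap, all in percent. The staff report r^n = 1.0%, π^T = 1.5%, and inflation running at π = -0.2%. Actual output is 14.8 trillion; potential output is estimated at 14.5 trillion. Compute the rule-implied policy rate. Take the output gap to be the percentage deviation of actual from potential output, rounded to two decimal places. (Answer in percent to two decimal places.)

Output gap = 100 × (14.8 − 14.5) / 14.5 = 2.07%.
r = 1.00 + (-0.20) + 0.5 × (-0.20 − 1.50) + 1 × 2.07
   = 1.00 − 0.2 − 0.85 + 2.07 = 2.02

2.02%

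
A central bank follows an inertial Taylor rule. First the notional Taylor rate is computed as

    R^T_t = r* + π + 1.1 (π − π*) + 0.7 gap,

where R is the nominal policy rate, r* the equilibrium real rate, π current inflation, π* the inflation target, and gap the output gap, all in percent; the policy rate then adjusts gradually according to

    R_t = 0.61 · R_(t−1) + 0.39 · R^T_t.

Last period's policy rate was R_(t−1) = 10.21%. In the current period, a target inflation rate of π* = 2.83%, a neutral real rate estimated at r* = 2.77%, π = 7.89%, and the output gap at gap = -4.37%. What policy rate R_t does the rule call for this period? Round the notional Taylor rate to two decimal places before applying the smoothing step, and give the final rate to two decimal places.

R^T_t = 2.77 + 7.89 + 1.1 × (7.89 − 2.83) + 0.7 × (-4.37)
   = 2.77 + 7.89 + 5.566 − 3.059 = 13.17
R_t = 0.61 × 10.21 + 0.39 × 13.17 = 6.2281 + 5.1363 = 11.36

11.36%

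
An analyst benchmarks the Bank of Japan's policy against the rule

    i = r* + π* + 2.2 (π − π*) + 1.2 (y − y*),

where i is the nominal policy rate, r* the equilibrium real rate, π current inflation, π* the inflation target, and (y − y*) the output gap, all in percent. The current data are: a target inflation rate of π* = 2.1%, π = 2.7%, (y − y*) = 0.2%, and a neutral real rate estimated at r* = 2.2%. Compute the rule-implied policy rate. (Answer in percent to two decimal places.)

i = 2.2 + 2.1 + 2.2 × (2.7 − 2.1) + 1.2 × 0.2
   = 2.2 + 2.1 + 1.32 + 0.24 = 5.86

5.86%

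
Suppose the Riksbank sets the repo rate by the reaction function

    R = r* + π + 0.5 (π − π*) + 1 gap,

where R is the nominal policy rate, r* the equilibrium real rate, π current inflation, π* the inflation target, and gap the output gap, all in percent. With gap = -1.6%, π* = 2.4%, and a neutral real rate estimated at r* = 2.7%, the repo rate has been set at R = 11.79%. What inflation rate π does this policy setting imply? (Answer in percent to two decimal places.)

Collecting π: R = r* + (1 + 0.5) π − 0.5 π* + 1 gap
1.5 π = 11.79 − 2.7 + 0.5 × 2.4 − 1 × (-1.6) = 11.89
π = 11.89 / 1.5 = 7.93

7.93%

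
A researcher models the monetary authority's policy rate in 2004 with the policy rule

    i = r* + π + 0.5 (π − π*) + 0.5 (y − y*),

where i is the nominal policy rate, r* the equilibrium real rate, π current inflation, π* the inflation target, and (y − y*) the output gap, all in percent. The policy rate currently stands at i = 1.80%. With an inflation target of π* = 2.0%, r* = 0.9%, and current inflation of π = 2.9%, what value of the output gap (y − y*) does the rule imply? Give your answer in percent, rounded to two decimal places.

0.5 (y − y*) = 1.80 − 0.9 − 2.9 − 0.5 × (2.9 − 2.0) = -2.45
(y − y*) = -2.45 / 0.5 = -4.90

-4.90%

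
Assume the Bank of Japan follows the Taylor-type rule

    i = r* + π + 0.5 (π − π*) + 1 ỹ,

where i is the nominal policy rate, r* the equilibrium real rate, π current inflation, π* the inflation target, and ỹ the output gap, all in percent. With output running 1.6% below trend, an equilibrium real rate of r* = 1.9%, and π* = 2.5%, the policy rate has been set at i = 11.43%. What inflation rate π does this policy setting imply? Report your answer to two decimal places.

8.25%

Output 1.6% below potential → ỹ = -1.6.
Collecting π: i = r* + (1 + 0.5) π − 0.5 π* + 1 ỹ
1.5 π = 11.43 − 1.9 + 0.5 × 2.5 − 1 × (-1.6) = 12.38
π = 12.38 / 1.5 = 8.25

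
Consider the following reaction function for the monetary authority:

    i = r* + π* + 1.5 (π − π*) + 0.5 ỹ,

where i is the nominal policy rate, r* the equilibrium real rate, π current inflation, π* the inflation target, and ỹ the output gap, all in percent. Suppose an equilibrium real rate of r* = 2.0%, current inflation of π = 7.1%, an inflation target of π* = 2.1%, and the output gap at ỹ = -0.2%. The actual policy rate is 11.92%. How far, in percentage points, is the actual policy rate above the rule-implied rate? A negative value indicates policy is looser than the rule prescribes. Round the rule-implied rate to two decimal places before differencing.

i = 2.0 + 2.1 + 1.5 × (7.1 − 2.1) + 0.5 × (-0.2)
   = 2.0 + 2.1 + 7.5 − 0.1 = 11.50
Deviation = 11.92 − 11.50 = 0.42 pp.

0.42 pp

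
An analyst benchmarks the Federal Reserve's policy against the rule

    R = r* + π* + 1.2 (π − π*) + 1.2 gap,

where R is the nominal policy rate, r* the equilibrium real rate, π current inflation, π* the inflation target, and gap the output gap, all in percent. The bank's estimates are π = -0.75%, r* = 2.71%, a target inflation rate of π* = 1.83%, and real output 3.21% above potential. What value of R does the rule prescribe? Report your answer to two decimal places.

Output 3.21% above potential → gap = 3.21.
R = 2.71 + 1.83 + 1.2 × (-0.75 − 1.83) + 1.2 × 3.21
   = 2.71 + 1.83 − 3.096 + 3.852 = 5.30

5.30%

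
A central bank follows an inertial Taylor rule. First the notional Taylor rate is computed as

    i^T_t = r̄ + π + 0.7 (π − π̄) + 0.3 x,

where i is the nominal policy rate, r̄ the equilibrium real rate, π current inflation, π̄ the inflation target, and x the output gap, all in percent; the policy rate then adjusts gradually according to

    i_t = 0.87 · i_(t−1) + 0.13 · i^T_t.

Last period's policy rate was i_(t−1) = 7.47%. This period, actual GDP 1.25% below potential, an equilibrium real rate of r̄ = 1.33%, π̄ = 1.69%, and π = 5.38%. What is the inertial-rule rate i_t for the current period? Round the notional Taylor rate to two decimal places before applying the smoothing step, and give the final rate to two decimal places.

7.66%

Output 1.25% below potential → x = -1.25.
i^T_t = 1.33 + 5.38 + 0.7 × (5.38 − 1.69) + 0.3 × (-1.25)
   = 1.33 + 5.38 + 2.583 − 0.375 = 8.92
i_t = 0.87 × 7.47 + 0.13 × 8.92 = 6.4989 + 1.1596 = 7.66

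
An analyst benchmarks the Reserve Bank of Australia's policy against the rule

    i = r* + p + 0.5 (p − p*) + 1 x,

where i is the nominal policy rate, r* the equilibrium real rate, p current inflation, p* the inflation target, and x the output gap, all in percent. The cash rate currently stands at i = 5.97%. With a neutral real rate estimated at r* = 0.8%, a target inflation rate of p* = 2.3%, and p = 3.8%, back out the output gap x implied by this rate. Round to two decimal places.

1 x = 5.97 − 0.8 − 3.8 − 0.5 × (3.8 − 2.3) = 0.62
x = 0.62 / 1 = 0.62

0.62%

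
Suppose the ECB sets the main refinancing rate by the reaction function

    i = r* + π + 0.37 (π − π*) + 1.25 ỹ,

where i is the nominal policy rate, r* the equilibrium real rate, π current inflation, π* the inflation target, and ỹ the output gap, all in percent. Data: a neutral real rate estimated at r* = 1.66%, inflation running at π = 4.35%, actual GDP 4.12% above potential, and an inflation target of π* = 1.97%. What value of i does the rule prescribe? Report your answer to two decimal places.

12.04%

Output 4.12% above potential → ỹ = 4.12.
i = 1.66 + 4.35 + 0.37 × (4.35 − 1.97) + 1.25 × 4.12
   = 1.66 + 4.35 + 0.8806 + 5.15 = 12.04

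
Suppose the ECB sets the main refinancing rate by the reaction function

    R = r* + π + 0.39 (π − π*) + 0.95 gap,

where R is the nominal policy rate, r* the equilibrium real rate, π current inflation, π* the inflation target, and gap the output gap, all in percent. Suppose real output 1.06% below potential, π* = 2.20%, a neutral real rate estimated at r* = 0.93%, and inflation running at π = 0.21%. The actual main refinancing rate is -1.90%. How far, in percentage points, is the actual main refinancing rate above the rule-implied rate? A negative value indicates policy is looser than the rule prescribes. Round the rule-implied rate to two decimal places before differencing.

-1.26 pp

Output 1.06% below potential → gap = -1.06.
R = 0.93 + 0.21 + 0.39 × (0.21 − 2.20) + 0.95 × (-1.06)
   = 0.93 + 0.21 − 0.7761 − 1.007 = -0.64
Deviation = -1.90 − (-0.64) = -1.26 pp.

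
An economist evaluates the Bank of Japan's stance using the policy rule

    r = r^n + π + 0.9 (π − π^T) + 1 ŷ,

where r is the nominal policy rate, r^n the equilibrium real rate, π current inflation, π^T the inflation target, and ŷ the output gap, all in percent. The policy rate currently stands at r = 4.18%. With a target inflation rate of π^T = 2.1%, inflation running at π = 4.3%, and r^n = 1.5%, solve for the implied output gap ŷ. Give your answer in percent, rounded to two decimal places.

1 ŷ = 4.18 − 1.5 − 4.3 − 0.9 × (4.3 − 2.1) = -3.6
ŷ = -3.6 / 1 = -3.60

-3.60%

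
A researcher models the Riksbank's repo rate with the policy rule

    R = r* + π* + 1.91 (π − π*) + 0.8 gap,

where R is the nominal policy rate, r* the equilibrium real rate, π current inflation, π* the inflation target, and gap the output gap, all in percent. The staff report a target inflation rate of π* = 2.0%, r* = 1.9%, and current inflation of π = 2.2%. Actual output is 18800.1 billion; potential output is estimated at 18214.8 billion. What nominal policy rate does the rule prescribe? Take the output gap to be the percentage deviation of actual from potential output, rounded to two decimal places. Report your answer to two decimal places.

6.85%

Output gap = 100 × (18800.1 − 18214.8) / 18214.8 = 3.21%.
R = 1.90 + 2.00 + 1.91 × (2.20 − 2.00) + 0.8 × 3.21
   = 1.90 + 2 + 0.382 + 2.568 = 6.85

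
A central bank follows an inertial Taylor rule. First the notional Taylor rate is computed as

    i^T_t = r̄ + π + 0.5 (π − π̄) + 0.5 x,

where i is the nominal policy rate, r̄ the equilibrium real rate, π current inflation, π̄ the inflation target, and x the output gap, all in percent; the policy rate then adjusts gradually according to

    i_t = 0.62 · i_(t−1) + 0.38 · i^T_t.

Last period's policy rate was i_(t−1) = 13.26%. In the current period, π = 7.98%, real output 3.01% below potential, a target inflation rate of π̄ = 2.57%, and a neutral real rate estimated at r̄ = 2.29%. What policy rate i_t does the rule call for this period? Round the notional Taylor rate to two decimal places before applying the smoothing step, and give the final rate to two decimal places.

Output 3.01% below potential → x = -3.01.
i^T_t = 2.29 + 7.98 + 0.5 × (7.98 − 2.57) + 0.5 × (-3.01)
   = 2.29 + 7.98 + 2.705 − 1.505 = 11.47
i_t = 0.62 × 13.26 + 0.38 × 11.47 = 8.2212 + 4.3586 = 12.58

12.58%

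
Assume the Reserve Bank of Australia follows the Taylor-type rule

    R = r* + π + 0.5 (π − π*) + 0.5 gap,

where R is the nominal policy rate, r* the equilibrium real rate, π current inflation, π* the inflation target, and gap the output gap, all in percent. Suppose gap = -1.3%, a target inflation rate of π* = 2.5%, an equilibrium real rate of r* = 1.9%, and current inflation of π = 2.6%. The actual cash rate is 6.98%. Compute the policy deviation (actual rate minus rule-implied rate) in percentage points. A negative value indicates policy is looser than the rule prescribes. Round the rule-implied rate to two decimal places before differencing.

R = 1.9 + 2.6 + 0.5 × (2.6 − 2.5) + 0.5 × (-1.3)
   = 1.9 + 2.6 + 0.05 − 0.65 = 3.90
Deviation = 6.98 − 3.90 = 3.08 pp.

3.08 pp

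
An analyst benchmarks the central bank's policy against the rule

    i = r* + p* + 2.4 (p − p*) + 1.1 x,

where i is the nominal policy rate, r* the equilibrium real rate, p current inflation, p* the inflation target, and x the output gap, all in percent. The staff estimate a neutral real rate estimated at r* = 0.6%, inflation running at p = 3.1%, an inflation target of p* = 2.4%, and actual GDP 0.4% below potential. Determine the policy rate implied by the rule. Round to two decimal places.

Output 0.4% below potential → x = -0.4.
i = 0.6 + 2.4 + 2.4 × (3.1 − 2.4) + 1.1 × (-0.4)
   = 0.6 + 2.4 + 1.68 − 0.44 = 4.24

4.24%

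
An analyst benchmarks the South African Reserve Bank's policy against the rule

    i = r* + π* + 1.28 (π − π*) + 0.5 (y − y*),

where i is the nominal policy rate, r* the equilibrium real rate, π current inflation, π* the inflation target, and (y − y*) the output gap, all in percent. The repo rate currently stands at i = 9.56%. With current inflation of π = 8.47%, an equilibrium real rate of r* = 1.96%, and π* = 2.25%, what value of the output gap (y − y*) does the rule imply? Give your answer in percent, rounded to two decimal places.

0.5 (y − y*) = 9.56 − 1.96 − 2.25 − 1.28 × (8.47 − 2.25) = -2.6116
(y − y*) = -2.6116 / 0.5 = -5.22

-5.22%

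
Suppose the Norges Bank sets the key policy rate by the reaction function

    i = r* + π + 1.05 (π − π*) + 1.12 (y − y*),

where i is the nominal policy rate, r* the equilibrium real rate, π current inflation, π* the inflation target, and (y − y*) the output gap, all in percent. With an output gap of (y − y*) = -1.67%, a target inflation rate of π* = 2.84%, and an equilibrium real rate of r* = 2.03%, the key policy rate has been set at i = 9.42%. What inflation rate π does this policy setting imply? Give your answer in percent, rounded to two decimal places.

5.97%

Collecting π: i = r* + (1 + 1.05) π − 1.05 π* + 1.12 (y − y*)
2.05 π = 9.42 − 2.03 + 1.05 × 2.84 − 1.12 × (-1.67) = 12.2424
π = 12.2424 / 2.05 = 5.97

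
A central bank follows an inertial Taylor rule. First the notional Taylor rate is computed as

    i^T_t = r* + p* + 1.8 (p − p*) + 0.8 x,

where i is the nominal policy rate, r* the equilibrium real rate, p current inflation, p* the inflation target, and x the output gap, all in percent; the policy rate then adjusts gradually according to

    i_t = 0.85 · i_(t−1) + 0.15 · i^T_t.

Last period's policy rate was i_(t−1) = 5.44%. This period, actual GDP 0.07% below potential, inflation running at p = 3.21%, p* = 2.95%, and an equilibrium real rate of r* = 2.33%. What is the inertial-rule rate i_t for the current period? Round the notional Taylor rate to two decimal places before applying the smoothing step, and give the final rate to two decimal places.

5.48%

Output 0.07% below potential → x = -0.07.
i^T_t = 2.33 + 2.95 + 1.8 × (3.21 − 2.95) + 0.8 × (-0.07)
   = 2.33 + 2.95 + 0.468 − 0.056 = 5.69
i_t = 0.85 × 5.44 + 0.15 × 5.69 = 4.624 + 0.8535 = 5.48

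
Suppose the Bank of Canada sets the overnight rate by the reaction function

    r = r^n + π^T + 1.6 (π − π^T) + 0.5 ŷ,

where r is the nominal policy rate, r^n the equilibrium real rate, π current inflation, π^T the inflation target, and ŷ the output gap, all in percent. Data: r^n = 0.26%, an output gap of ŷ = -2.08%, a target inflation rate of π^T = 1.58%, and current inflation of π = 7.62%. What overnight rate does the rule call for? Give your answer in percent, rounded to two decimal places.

r = 0.26 + 1.58 + 1.6 × (7.62 − 1.58) + 0.5 × (-2.08)
   = 0.26 + 1.58 + 9.664 − 1.04 = 10.46

10.46%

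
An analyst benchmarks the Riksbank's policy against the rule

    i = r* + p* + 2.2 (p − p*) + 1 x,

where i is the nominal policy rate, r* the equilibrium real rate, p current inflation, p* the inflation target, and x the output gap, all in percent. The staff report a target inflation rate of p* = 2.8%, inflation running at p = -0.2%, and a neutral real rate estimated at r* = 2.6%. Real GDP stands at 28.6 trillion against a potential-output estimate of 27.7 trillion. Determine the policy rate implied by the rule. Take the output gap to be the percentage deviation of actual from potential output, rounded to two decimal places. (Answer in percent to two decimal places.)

Output gap = 100 × (28.6 − 27.7) / 27.7 = 3.25%.
i = 2.60 + 2.80 + 2.2 × (-0.20 − 2.80) + 1 × 3.25
   = 2.60 + 2.8 − 6.6 + 3.25 = 2.05

2.05%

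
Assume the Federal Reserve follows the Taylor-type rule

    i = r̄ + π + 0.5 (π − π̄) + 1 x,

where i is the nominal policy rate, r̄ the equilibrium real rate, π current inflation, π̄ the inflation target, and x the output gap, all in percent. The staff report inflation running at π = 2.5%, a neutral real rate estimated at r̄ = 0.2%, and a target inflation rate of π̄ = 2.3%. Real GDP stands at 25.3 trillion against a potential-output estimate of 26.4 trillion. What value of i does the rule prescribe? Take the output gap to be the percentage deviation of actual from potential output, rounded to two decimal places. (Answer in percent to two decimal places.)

Output gap = 100 × (25.3 − 26.4) / 26.4 = -4.17%.
i = 0.20 + 2.50 + 0.5 × (2.50 − 2.30) + 1 × (-4.17)
   = 0.20 + 2.5 + 0.1 − 4.17 = -1.37

-1.37%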